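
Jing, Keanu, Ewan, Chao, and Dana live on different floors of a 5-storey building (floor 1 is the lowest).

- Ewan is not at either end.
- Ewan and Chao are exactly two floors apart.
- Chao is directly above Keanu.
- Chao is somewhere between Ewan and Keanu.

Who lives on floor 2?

With clues 1–3, Keanu is ruled out for floor 2.
With clues 1–4, Dana, Ewan, and Jing are ruled out for floor 2.
So floor 2 is Chao.

Chao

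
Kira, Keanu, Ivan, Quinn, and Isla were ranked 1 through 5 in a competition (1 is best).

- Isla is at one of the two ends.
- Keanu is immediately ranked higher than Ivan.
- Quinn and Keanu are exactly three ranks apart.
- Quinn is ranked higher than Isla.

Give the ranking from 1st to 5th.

From clue 1: Isla is in {1,5}.
From clues 1–3: Kira is in {3,4}.
From clues 1–4: Keanu → rank 1, Ivan → rank 2, Kira → rank 3, Quinn → rank 4, Isla → rank 5.

Keanu, Ivan, Kira, Quinn, Isla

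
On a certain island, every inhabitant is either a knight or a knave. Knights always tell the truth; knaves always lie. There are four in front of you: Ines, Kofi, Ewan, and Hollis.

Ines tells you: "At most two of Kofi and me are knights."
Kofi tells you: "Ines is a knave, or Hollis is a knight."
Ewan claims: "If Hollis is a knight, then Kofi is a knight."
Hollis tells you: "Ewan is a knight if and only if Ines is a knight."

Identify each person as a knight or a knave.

Ines: knight, Kofi: knight, Ewan: knight, Hollis: knight

Regardless of anyone's role, Ines's statement is true, so Ines is a knight.
Consider Kofi. Suppose Kofi is a knave.
Then no assignment of the remaining roles makes every statement match its speaker's type — contradiction.
So Kofi is a knight.
With that fixed, Ewan's statement is true, so Ewan is a knight.
With that fixed, Hollis's statement is true, so Hollis is a knight.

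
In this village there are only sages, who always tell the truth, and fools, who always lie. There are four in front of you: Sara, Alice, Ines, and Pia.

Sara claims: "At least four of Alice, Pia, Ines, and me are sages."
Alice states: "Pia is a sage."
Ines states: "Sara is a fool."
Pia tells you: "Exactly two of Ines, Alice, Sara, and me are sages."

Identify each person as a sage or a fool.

Sara: fool, Alice: fool, Ines: sage, Pia: fool

Consider Sara. Suppose Sara is a sage.
Then no assignment of the remaining roles makes every statement match its speaker's type — contradiction.
So Sara is a fool.
With that fixed, Ines's statement is true, so Ines is a sage.
Consider Alice. Suppose Alice is a sage.
Then whichever role Pia has, Pia's statement has the wrong truth value — contradiction.
So Alice is a fool.
Consider Pia. Suppose Pia is a sage.
Then Alice's statement comes out true, contradicting Alice being a fool.
So Pia is a fool.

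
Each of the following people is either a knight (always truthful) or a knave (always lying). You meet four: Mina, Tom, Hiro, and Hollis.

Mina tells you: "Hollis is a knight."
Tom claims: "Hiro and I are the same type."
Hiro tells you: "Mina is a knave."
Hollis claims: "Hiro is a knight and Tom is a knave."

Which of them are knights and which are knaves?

Mina: knave, Tom: knight, Hiro: knight, Hollis: knave

Consider Mina. Suppose Mina is a knight.
Then no assignment of the remaining roles makes every statement match its speaker's type — contradiction.
So Mina is a knave.
With that fixed, Hiro's statement is true, so Hiro is a knight.
Consider Tom. Suppose Tom is a knave.
Then no assignment of the remaining roles makes every statement match its speaker's type — contradiction.
So Tom is a knight.
With that fixed, Hollis's statement is false, so Hollis is a knave.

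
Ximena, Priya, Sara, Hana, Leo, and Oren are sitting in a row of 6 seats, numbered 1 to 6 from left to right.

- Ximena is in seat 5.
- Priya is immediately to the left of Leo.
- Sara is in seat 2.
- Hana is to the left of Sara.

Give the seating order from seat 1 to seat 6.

Hana, Sara, Priya, Leo, Ximena, Oren

From clue 1: Ximena → seat 5.
From clues 1–2: Priya is in {1,2,3}.
From clues 1–3: Sara → seat 2, Priya → seat 3, Leo → seat 4.
From clues 1–4: Hana → seat 1, Oren → seat 6.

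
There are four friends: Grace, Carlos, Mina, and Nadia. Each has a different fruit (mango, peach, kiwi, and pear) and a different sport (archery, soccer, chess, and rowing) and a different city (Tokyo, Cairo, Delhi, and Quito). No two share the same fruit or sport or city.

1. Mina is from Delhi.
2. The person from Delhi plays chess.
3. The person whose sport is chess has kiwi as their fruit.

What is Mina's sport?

chess

With clues 1–2, archery, rowing, and soccer are impossible for Mina's sport.
That leaves chess.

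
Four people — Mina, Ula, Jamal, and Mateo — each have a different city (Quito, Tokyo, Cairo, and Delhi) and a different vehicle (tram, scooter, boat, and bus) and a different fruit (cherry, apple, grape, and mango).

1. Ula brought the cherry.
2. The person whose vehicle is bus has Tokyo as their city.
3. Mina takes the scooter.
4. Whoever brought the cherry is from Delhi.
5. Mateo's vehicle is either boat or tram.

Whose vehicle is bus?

Jamal

With clues 1–3, Mina is impossible for the one with vehicle bus.
With clues 1–4, Ula is impossible for the one with vehicle bus.
With clues 1–5, Mateo is impossible for the one with vehicle bus.
That leaves Jamal.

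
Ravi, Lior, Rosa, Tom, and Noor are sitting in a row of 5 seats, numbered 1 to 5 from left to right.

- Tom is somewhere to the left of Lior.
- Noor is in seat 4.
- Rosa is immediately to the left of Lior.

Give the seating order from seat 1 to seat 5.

Tom, Rosa, Lior, Noor, Ravi

From clue 1: Lior is in {2,3,4,5}.
From clues 1–2: Noor → seat 4.
From clues 1–3: Tom → seat 1, Rosa → seat 2, Lior → seat 3, Ravi → seat 5.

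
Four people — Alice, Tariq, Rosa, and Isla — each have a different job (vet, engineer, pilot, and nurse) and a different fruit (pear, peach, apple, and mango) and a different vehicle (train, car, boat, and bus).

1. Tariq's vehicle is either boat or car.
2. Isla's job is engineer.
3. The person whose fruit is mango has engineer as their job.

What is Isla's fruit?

mango

With clues 1–3, apple, peach, and pear are impossible for Isla's fruit.
That leaves mango.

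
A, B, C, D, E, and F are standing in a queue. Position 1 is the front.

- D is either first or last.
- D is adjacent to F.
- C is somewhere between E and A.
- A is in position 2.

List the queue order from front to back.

From clue 1: D is in {1,6}.
From clues 1–4: B → position 1, A → position 2, C → position 3, E → position 4, F → position 5, D → position 6.

B, A, C, E, F, D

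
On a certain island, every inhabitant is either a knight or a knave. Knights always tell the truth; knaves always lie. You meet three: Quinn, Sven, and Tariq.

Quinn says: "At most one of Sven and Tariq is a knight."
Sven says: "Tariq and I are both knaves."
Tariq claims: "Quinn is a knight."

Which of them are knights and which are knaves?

Consider Quinn. Suppose Quinn is a knave.
Then no assignment of the remaining roles makes every statement match its speaker's type — contradiction.
So Quinn is a knight.
With that fixed, Tariq's statement is true, so Tariq is a knight.
With that fixed, Sven's statement is false, so Sven is a knave.

Quinn: knight, Sven: knave, Tariq: knight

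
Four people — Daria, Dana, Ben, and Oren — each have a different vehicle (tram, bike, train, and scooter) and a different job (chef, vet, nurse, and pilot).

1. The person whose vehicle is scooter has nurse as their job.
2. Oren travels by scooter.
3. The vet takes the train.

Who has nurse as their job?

Oren

With clues 1–2, Ben, Dana, and Daria are impossible for the one with job nurse.
That leaves Oren.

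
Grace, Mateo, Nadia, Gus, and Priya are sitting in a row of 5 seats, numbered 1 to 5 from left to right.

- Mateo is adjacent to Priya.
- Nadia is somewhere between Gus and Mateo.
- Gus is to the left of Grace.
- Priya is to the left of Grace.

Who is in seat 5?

With clues 1–2, Nadia is ruled out for seat 5.
With clues 1–3, Gus is ruled out for seat 5.
With clues 1–4, Mateo and Priya are ruled out for seat 5.
So seat 5 is Grace.

Grace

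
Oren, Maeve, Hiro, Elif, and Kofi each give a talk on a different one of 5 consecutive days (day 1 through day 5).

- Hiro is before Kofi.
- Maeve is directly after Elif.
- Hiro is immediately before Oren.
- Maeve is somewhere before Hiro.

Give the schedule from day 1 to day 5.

Elif, Maeve, Hiro, Oren, Kofi

From clue 1: Hiro is in {1,2,3,4}.
From clues 1–2: Maeve is in {2,3,4,5}.
From clues 1–3: Oren is in {2,4}.
From clues 1–4: Elif → day 1, Maeve → day 2, Hiro → day 3, Oren → day 4, Kofi → day 5.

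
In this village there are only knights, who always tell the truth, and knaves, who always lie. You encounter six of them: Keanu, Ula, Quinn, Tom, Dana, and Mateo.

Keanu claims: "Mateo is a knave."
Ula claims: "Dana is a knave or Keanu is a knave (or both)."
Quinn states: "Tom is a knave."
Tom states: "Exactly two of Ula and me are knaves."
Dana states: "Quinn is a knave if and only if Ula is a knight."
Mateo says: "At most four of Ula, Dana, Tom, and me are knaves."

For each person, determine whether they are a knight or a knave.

Regardless of anyone's role, Mateo's statement is true, so Mateo is a knight.
With that fixed, Keanu's statement is false, so Keanu is a knave.
With that fixed, Ula's statement is true, so Ula is a knight.
With that fixed, Tom's statement is false, so Tom is a knave.
With that fixed, Quinn's statement is true, so Quinn is a knight.
With that fixed, Dana's statement is false, so Dana is a knave.

Keanu: knave, Ula: knight, Quinn: knight, Tom: knave, Dana: knave, Mateo: knight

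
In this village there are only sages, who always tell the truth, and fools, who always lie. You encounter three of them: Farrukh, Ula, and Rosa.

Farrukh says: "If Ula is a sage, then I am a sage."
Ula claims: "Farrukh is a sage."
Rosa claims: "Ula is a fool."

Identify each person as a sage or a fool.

Farrukh: sage, Ula: sage, Rosa: fool

Consider Farrukh. Suppose Farrukh is a fool.
Then no assignment of the remaining roles makes every statement match its speaker's type — contradiction.
So Farrukh is a sage.
With that fixed, Ula's statement is true, so Ula is a sage.
With that fixed, Rosa's statement is false, so Rosa is a fool.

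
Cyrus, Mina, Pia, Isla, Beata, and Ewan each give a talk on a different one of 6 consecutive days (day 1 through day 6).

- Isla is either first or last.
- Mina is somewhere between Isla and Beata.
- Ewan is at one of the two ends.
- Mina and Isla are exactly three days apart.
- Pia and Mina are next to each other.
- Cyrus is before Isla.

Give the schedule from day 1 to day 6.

From clue 1: Isla is in {1,6}.
From clues 1–4: Mina is in {3,4}.
From clues 1–5: Cyrus is in {2,5}.
From clues 1–6: Ewan → day 1, Beata → day 2, Mina → day 3, Pia → day 4, Cyrus → day 5, Isla → day 6.

Ewan, Beata, Mina, Pia, Cyrus, Isla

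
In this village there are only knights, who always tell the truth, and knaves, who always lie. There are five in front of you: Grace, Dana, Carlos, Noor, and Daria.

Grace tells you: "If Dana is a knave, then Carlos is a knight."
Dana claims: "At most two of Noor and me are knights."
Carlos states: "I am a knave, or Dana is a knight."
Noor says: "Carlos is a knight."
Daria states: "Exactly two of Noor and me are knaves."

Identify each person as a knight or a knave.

Regardless of anyone's role, Dana's statement is true, so Dana is a knight.
With that fixed, Carlos's statement is true, so Carlos is a knight.
With that fixed, Noor's statement is true, so Noor is a knight.
With that fixed, Daria's statement is false, so Daria is a knave.
With that fixed, Grace's statement is true, so Grace is a knight.

Grace: knight, Dana: knight, Carlos: knight, Noor: knight, Daria: knave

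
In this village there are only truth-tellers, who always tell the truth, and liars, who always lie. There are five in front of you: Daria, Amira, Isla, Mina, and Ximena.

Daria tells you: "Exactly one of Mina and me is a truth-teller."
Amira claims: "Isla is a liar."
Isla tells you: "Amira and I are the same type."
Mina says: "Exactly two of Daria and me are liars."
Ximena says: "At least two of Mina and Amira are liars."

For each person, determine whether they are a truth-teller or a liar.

Daria: truth-teller, Amira: truth-teller, Isla: liar, Mina: liar, Ximena: liar

Consider Daria. Suppose Daria is a liar.
Then whichever role Mina has, Mina's statement has the wrong truth value — contradiction.
So Daria is a truth-teller.
With that fixed, Mina's statement is false, so Mina is a liar.
Consider Amira. Suppose Amira is a liar.
Then whichever role Isla has, Isla's statement has the wrong truth value — contradiction.
So Amira is a truth-teller.
With that fixed, Ximena's statement is false, so Ximena is a liar.
Consider Isla. Suppose Isla is a truth-teller.
Then Amira's statement comes out false, contradicting Amira being a truth-teller.
So Isla is a liar.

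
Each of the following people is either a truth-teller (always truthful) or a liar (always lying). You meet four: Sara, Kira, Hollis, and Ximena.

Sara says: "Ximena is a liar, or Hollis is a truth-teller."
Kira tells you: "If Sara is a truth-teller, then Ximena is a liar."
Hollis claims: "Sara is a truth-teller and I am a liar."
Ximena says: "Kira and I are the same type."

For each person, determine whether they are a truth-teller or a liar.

Consider Sara. Suppose Sara is a truth-teller.
Then whichever role Hollis has, Hollis's statement has the wrong truth value — contradiction.
So Sara is a liar.
With that fixed, Kira's statement is true, so Kira is a truth-teller.
With that fixed, Hollis's statement is false, so Hollis is a liar.
Consider Ximena. Suppose Ximena is a liar.
Then Sara's statement comes out true, contradicting Sara being a liar.
So Ximena is a truth-teller.

Sara: liar, Kira: truth-teller, Hollis: liar, Ximena: truth-teller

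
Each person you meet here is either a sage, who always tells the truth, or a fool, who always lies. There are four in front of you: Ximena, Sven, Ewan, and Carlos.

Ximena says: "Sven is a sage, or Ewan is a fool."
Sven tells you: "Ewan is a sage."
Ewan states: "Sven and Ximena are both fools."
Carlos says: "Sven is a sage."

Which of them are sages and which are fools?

Ximena: sage, Sven: fool, Ewan: fool, Carlos: fool

Consider Ximena. Suppose Ximena is a fool.
Then no assignment of the remaining roles makes every statement match its speaker's type — contradiction.
So Ximena is a sage.
With that fixed, Ewan's statement is false, so Ewan is a fool.
With that fixed, Sven's statement is false, so Sven is a fool.
With that fixed, Carlos's statement is false, so Carlos is a fool.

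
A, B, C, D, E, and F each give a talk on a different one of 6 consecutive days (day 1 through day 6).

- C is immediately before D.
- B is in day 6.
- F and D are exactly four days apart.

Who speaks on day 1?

F

With clue 1, D is ruled out for day 1.
With clues 1–2, B is ruled out for day 1.
With clues 1–3, A, C, and E are ruled out for day 1.
So day 1 is F.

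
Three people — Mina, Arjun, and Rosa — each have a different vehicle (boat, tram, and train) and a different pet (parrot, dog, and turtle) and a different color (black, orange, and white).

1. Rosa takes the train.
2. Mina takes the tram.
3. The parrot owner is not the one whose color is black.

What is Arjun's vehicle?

boat

Clue 1 rules out train for Arjun's vehicle.
With clues 1–2, tram is impossible for Arjun's vehicle.
That leaves boat.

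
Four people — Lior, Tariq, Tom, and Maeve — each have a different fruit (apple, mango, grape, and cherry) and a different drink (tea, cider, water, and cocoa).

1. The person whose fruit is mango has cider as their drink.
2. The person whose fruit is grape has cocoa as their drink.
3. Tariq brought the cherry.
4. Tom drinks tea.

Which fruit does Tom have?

apple

With clues 1–3, cherry is impossible for Tom's fruit.
With clues 1–4, grape and mango are impossible for Tom's fruit.
That leaves apple.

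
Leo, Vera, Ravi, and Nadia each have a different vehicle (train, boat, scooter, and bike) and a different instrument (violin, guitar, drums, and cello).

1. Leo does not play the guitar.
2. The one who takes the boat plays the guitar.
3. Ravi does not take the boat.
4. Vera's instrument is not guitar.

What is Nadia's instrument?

guitar

With clues 1–4, cello, drums, and violin are impossible for Nadia's instrument.
That leaves guitar.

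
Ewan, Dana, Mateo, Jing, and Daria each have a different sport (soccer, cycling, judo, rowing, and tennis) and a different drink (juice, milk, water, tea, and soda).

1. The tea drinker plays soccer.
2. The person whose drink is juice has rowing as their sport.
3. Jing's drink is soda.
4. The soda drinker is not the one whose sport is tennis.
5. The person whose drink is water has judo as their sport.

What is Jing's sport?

cycling

With clues 1–3, rowing and soccer are impossible for Jing's sport.
With clues 1–4, tennis is impossible for Jing's sport.
With clues 1–5, judo is impossible for Jing's sport.
That leaves cycling.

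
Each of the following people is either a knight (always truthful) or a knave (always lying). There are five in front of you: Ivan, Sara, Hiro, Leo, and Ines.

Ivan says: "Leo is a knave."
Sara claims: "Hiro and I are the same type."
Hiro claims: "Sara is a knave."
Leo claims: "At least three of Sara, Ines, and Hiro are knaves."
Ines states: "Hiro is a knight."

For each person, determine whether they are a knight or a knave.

Consider Ivan. Suppose Ivan is a knave.
Then no assignment of the remaining roles makes every statement match its speaker's type — contradiction.
So Ivan is a knight.
Consider Sara. Suppose Sara is a knight.
Then no assignment of the remaining roles makes every statement match its speaker's type — contradiction.
So Sara is a knave.
With that fixed, Hiro's statement is true, so Hiro is a knight.
With that fixed, Leo's statement is false, so Leo is a knave.
With that fixed, Ines's statement is true, so Ines is a knight.

Ivan: knight, Sara: knave, Hiro: knight, Leo: knave, Ines: knight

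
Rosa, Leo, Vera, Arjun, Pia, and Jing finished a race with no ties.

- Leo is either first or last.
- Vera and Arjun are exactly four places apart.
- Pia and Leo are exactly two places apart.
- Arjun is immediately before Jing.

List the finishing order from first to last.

Arjun, Jing, Rosa, Pia, Vera, Leo

From clue 1: Leo is in {1,6}.
From clues 1–4: Arjun → place 1, Jing → place 2, Rosa → place 3, Pia → place 4, Vera → place 5, Leo → place 6.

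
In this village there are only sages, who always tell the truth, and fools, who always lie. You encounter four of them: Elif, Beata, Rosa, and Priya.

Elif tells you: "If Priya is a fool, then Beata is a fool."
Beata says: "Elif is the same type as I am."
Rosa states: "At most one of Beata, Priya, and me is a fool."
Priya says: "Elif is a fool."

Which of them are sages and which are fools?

Elif: sage, Beata: fool, Rosa: fool, Priya: fool

Consider Elif. Suppose Elif is a fool.
Then whichever role Beata has, Beata's statement has the wrong truth value — contradiction.
So Elif is a sage.
With that fixed, Priya's statement is false, so Priya is a fool.
Consider Beata. Suppose Beata is a sage.
Then Elif's statement comes out false, contradicting Elif being a sage.
So Beata is a fool.
With that fixed, Rosa's statement is false, so Rosa is a fool.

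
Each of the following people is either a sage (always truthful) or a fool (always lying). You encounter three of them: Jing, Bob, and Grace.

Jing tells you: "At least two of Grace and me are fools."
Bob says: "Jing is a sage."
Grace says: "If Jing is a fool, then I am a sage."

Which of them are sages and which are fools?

Consider Jing. Suppose Jing is a sage.
Then Jing's own statement would have to be true, but it can't be — contradiction.
So Jing is a fool.
With that fixed, Bob's statement is false, so Bob is a fool.
Consider Grace. Suppose Grace is a fool.
Then Jing's statement comes out true, contradicting Jing being a fool.
So Grace is a sage.

Jing: fool, Bob: fool, Grace: sage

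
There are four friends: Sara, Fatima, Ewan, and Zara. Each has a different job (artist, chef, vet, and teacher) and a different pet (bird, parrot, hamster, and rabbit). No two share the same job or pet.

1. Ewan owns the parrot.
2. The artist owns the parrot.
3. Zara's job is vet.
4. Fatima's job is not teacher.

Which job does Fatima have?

chef

With clues 1–2, artist is impossible for Fatima's job.
With clues 1–3, vet is impossible for Fatima's job.
With clues 1–4, teacher is impossible for Fatima's job.
That leaves chef.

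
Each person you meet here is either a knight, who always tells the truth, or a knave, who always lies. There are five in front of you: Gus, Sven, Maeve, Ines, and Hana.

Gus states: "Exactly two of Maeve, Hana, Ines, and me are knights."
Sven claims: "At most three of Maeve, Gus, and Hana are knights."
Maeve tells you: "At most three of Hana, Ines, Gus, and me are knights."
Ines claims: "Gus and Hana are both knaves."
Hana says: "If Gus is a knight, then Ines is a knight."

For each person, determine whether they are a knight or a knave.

Regardless of anyone's role, Sven's statement is true, so Sven is a knight.
Consider Gus. Suppose Gus is a knave.
Then no assignment of the remaining roles makes every statement match its speaker's type — contradiction.
So Gus is a knight.
With that fixed, Ines's statement is false, so Ines is a knave.
With that fixed, Hana's statement is false, so Hana is a knave.
With that fixed, Maeve's statement is true, so Maeve is a knight.

Gus: knight, Sven: knight, Maeve: knight, Ines: knave, Hana: knave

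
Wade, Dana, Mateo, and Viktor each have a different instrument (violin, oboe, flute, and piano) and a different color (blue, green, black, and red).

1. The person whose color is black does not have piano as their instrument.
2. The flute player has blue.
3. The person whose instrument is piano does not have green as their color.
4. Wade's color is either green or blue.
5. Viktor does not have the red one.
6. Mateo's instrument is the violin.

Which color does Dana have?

red

With clues 1–6, black, blue, and green are impossible for Dana's color.
That leaves red.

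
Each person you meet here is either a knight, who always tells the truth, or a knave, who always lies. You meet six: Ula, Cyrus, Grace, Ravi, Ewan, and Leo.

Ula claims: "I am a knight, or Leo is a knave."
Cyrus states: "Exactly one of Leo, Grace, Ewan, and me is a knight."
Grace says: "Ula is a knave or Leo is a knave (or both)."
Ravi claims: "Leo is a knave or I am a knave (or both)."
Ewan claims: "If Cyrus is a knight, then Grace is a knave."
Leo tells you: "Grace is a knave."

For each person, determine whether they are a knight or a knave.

Consider Ula. Suppose Ula is a knave.
Then no assignment of the remaining roles makes every statement match its speaker's type — contradiction.
So Ula is a knight.
Consider Cyrus. Suppose Cyrus is a knight.
Then no assignment of the remaining roles makes every statement match its speaker's type — contradiction.
So Cyrus is a knave.
With that fixed, Ewan's statement is true, so Ewan is a knight.
Consider Grace. Suppose Grace is a knave.
Then no assignment of the remaining roles makes every statement match its speaker's type — contradiction.
So Grace is a knight.
With that fixed, Leo's statement is false, so Leo is a knave.
With that fixed, Ravi's statement is true, so Ravi is a knight.

Ula: knight, Cyrus: knave, Grace: knight, Ravi: knight, Ewan: knight, Leo: knave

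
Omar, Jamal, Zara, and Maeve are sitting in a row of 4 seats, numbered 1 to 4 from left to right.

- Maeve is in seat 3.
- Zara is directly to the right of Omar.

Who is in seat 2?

With clue 1, Maeve is ruled out for seat 2.
With clues 1–2, Jamal and Omar are ruled out for seat 2.
So seat 2 is Zara.

Zara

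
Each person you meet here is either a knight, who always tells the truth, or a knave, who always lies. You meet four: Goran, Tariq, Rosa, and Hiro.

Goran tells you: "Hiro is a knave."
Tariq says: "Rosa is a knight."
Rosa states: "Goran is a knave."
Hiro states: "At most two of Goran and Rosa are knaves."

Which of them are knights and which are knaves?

Goran: knave, Tariq: knight, Rosa: knight, Hiro: knight

Regardless of anyone's role, Hiro's statement is true, so Hiro is a knight.
With that fixed, Goran's statement is false, so Goran is a knave.
With that fixed, Rosa's statement is true, so Rosa is a knight.
With that fixed, Tariq's statement is true, so Tariq is a knight.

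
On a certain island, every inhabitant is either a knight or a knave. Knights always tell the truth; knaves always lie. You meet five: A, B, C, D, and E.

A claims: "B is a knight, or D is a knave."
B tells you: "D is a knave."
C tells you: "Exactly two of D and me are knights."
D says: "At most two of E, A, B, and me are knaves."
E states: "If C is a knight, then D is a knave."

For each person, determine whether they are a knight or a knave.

Consider A. Suppose A is a knight.
Then no assignment of the remaining roles makes every statement match its speaker's type — contradiction.
So A is a knave.
Consider B. Suppose B is a knight.
Then A's statement comes out true, contradicting A being a knave.
So B is a knave.
Consider C. Suppose C is a knight.
Then no assignment of the remaining roles makes every statement match its speaker's type — contradiction.
So C is a knave.
With that fixed, E's statement is true, so E is a knight.
Consider D. Suppose D is a knave.
Then A's statement comes out true, contradicting A being a knave.
So D is a knight.

A: knave, B: knave, C: knave, D: knight, E: knight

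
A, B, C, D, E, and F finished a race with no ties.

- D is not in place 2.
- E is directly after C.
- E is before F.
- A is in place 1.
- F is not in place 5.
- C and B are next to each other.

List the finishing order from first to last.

From clue 1: D is in {1,3,4,5,6}.
From clues 1–2: C is in {1,2,3,4,5}.
From clues 1–3: C is in {1,2,3,4}.
From clues 1–4: A → place 1.
From clues 1–5: F is in {4,6}.
From clues 1–6: B → place 2, C → place 3, E → place 4, D → place 5, F → place 6.

A, B, C, E, D, F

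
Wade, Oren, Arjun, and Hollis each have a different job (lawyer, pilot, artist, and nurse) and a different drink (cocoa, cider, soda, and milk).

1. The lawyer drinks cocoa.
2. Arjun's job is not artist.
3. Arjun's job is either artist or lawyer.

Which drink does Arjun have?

cocoa

With clues 1–3, cider, milk, and soda are impossible for Arjun's drink.
That leaves cocoa.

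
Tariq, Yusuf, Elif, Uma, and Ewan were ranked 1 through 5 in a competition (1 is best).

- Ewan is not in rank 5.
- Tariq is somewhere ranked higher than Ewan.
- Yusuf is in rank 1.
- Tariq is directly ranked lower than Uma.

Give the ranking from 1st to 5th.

From clue 1: Ewan is in {1,2,3,4}.
From clues 1–2: Tariq is in {1,2,3}.
From clues 1–3: Yusuf → rank 1.
From clues 1–4: Uma → rank 2, Tariq → rank 3, Ewan → rank 4, Elif → rank 5.

Yusuf, Uma, Tariq, Ewan, Elif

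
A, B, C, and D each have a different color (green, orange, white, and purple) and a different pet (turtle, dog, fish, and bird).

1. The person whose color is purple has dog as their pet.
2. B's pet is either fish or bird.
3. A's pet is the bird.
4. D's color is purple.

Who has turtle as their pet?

C

With clues 1–2, B is impossible for the one with pet turtle.
With clues 1–3, A is impossible for the one with pet turtle.
With clues 1–4, D is impossible for the one with pet turtle.
That leaves C.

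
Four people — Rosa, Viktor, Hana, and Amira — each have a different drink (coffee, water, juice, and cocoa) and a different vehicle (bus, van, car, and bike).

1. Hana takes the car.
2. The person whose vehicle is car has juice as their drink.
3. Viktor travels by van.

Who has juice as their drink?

Hana

With clues 1–2, Amira, Rosa, and Viktor are impossible for the one with drink juice.
That leaves Hana.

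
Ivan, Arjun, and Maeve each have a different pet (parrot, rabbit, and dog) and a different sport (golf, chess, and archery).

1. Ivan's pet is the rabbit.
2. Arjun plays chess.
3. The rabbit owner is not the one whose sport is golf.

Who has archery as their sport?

Ivan

With clues 1–2, Arjun is impossible for the one with sport archery.
With clues 1–3, Maeve is impossible for the one with sport archery.
That leaves Ivan.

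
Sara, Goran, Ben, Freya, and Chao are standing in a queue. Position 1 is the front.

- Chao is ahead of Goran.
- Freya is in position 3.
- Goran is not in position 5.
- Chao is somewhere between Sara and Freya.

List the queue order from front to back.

From clue 1: Goran is in {2,3,4,5}.
From clues 1–2: Freya → position 3.
From clues 1–3: Goran is in {2,4}.
From clues 1–4: Sara → position 1, Chao → position 2, Goran → position 4, Ben → position 5.

Sara, Chao, Freya, Goran, Ben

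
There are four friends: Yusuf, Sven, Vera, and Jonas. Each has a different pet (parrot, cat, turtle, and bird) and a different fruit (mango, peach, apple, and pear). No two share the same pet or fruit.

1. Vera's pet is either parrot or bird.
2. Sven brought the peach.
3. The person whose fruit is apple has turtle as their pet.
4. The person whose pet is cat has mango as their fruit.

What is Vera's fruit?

With clues 1–2, peach is impossible for Vera's fruit.
With clues 1–3, apple is impossible for Vera's fruit.
With clues 1–4, mango is impossible for Vera's fruit.
That leaves pear.

pear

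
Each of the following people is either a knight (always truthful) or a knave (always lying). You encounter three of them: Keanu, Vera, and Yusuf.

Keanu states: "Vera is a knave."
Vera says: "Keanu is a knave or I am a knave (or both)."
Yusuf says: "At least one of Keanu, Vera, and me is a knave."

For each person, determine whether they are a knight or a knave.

Consider Keanu. Suppose Keanu is a knight.
Then whichever role Vera has, Vera's statement has the wrong truth value — contradiction.
So Keanu is a knave.
With that fixed, Vera's statement is true, so Vera is a knight.
With that fixed, Yusuf's statement is true, so Yusuf is a knight.

Keanu: knave, Vera: knight, Yusuf: knight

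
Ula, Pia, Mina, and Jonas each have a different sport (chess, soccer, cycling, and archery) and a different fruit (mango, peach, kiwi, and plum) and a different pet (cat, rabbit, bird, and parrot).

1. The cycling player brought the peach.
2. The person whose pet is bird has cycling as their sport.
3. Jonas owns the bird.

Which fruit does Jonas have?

peach

With clues 1–3, kiwi, mango, and plum are impossible for Jonas's fruit.
That leaves peach.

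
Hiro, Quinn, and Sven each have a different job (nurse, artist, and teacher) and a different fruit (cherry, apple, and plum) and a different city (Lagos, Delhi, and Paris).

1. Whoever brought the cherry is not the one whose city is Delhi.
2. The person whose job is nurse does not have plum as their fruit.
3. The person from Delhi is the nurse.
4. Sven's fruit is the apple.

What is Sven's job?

nurse

With clues 1–4, artist and teacher are impossible for Sven's job.
That leaves nurse.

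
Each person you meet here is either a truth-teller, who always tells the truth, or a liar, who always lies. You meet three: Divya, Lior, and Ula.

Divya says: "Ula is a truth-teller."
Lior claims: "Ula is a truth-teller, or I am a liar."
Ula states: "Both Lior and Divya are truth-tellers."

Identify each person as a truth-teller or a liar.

Consider Divya. Suppose Divya is a liar.
Then no assignment of the remaining roles makes every statement match its speaker's type — contradiction.
So Divya is a truth-teller.
Consider Lior. Suppose Lior is a liar.
Then Lior's own statement would have to be false, but it can't be — contradiction.
So Lior is a truth-teller.
With that fixed, Ula's statement is true, so Ula is a truth-teller.

Divya: truth-teller, Lior: truth-teller, Ula: truth-teller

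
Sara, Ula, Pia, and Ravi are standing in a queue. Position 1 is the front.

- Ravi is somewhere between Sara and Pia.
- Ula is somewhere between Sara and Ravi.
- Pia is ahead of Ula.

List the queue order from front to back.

From clue 1: Ravi is in {2,3}.
From clues 1–2: Sara is in {1,4}.
From clues 1–3: Pia → position 1, Ravi → position 2, Ula → position 3, Sara → position 4.

Pia, Ravi, Ula, Sara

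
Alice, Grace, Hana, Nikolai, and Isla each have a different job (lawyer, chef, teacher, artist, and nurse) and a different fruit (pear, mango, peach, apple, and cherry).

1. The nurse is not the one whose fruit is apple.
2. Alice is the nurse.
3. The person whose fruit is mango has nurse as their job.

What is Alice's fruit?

mango

With clues 1–2, apple is impossible for Alice's fruit.
With clues 1–3, cherry, peach, and pear are impossible for Alice's fruit.
That leaves mango.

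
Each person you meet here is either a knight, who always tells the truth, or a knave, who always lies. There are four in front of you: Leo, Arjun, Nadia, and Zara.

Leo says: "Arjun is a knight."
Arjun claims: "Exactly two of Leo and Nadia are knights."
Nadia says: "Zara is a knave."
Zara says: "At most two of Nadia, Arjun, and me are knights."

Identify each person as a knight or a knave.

Consider Leo. Suppose Leo is a knight.
Then no assignment of the remaining roles makes every statement match its speaker's type — contradiction.
So Leo is a knave.
With that fixed, Arjun's statement is false, so Arjun is a knave.
With that fixed, Zara's statement is true, so Zara is a knight.
With that fixed, Nadia's statement is false, so Nadia is a knave.

Leo: knave, Arjun: knave, Nadia: knave, Zara: knight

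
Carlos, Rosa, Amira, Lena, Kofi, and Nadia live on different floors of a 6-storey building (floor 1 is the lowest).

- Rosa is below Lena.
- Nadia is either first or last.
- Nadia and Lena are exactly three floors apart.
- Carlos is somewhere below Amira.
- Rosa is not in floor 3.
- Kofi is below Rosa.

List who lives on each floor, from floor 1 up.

From clue 1: Rosa is in {1,2,3,4,5}.
From clues 1–2: Nadia is in {1,6}.
From clues 1–3: Lena is in {3,4}.
From clues 1–5: Rosa is in {1,2}.
From clues 1–6: Kofi → floor 1, Rosa → floor 2, Lena → floor 3, Carlos → floor 4, Amira → floor 5, Nadia → floor 6.

Kofi, Rosa, Lena, Carlos, Amira, Nadia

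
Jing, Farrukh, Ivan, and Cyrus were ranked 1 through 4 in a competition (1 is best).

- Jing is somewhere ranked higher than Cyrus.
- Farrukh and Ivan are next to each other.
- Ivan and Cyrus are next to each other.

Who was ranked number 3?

With clues 1–2, Cyrus is ruled out for rank 3.
With clues 1–3, Farrukh and Jing are ruled out for rank 3.
So rank 3 is Ivan.

Ivan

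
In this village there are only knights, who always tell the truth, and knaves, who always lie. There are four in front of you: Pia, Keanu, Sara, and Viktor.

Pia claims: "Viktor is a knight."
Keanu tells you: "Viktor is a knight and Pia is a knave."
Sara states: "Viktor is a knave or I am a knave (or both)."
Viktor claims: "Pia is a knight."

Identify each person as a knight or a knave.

Consider Pia. Suppose Pia is a knight.
Then no assignment of the remaining roles makes every statement match its speaker's type — contradiction.
So Pia is a knave.
With that fixed, Viktor's statement is false, so Viktor is a knave.
With that fixed, Keanu's statement is false, so Keanu is a knave.
With that fixed, Sara's statement is true, so Sara is a knight.

Pia: knave, Keanu: knave, Sara: knight, Viktor: knave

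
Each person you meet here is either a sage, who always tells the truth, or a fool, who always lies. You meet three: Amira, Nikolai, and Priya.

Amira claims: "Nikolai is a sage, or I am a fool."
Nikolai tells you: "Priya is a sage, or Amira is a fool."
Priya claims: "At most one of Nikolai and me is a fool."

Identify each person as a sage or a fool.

Amira: sage, Nikolai: sage, Priya: sage

Consider Amira. Suppose Amira is a fool.
Then Amira's own statement would have to be false, but it can't be — contradiction.
So Amira is a sage.
Consider Nikolai. Suppose Nikolai is a fool.
Then Amira's statement comes out false, contradicting Amira being a sage.
So Nikolai is a sage.
With that fixed, Priya's statement is true, so Priya is a sage.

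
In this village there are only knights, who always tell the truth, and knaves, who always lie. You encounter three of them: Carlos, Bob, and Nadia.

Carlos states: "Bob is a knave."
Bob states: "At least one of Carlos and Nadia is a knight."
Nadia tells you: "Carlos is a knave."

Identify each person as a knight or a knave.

Consider Carlos. Suppose Carlos is a knight.
Then no assignment of the remaining roles makes every statement match its speaker's type — contradiction.
So Carlos is a knave.
With that fixed, Nadia's statement is true, so Nadia is a knight.
With that fixed, Bob's statement is true, so Bob is a knight.

Carlos: knave, Bob: knight, Nadia: knight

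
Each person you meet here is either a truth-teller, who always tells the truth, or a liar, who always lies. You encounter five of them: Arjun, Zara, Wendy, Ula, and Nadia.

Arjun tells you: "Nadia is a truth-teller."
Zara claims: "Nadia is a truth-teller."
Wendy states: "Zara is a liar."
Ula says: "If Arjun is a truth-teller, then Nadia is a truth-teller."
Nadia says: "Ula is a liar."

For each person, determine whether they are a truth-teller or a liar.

Arjun: liar, Zara: liar, Wendy: truth-teller, Ula: truth-teller, Nadia: liar

Consider Arjun. Suppose Arjun is a truth-teller.
Then no assignment of the remaining roles makes every statement match its speaker's type — contradiction.
So Arjun is a liar.
With that fixed, Ula's statement is true, so Ula is a truth-teller.
With that fixed, Nadia's statement is false, so Nadia is a liar.
With that fixed, Zara's statement is false, so Zara is a liar.
With that fixed, Wendy's statement is true, so Wendy is a truth-teller.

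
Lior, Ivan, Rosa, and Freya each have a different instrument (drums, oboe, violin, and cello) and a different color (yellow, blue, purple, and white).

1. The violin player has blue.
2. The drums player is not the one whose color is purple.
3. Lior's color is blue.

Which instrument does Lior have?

With clues 1–3, cello, drums, and oboe are impossible for Lior's instrument.
That leaves violin.

violin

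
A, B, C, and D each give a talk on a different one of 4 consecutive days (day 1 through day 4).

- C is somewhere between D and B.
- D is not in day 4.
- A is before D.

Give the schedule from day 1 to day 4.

From clue 1: C is in {2,3}.
From clues 1–3: A → day 1, D → day 2, C → day 3, B → day 4.

A, D, C, B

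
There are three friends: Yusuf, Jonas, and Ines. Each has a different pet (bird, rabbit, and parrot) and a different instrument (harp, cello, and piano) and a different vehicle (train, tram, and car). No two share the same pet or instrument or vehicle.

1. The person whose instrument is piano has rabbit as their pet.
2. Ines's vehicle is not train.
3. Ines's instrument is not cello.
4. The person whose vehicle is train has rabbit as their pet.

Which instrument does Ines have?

With clues 1–3, cello is impossible for Ines's instrument.
With clues 1–4, piano is impossible for Ines's instrument.
That leaves harp.

harp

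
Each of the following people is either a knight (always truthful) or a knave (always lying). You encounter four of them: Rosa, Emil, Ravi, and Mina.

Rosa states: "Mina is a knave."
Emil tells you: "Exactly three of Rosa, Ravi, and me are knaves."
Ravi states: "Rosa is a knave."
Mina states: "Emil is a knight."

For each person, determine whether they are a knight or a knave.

Rosa: knight, Emil: knave, Ravi: knave, Mina: knave

Consider Rosa. Suppose Rosa is a knave.
Then no assignment of the remaining roles makes every statement match its speaker's type — contradiction.
So Rosa is a knight.
With that fixed, Emil's statement is false, so Emil is a knave.
With that fixed, Ravi's statement is false, so Ravi is a knave.
With that fixed, Mina's statement is false, so Mina is a knave.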